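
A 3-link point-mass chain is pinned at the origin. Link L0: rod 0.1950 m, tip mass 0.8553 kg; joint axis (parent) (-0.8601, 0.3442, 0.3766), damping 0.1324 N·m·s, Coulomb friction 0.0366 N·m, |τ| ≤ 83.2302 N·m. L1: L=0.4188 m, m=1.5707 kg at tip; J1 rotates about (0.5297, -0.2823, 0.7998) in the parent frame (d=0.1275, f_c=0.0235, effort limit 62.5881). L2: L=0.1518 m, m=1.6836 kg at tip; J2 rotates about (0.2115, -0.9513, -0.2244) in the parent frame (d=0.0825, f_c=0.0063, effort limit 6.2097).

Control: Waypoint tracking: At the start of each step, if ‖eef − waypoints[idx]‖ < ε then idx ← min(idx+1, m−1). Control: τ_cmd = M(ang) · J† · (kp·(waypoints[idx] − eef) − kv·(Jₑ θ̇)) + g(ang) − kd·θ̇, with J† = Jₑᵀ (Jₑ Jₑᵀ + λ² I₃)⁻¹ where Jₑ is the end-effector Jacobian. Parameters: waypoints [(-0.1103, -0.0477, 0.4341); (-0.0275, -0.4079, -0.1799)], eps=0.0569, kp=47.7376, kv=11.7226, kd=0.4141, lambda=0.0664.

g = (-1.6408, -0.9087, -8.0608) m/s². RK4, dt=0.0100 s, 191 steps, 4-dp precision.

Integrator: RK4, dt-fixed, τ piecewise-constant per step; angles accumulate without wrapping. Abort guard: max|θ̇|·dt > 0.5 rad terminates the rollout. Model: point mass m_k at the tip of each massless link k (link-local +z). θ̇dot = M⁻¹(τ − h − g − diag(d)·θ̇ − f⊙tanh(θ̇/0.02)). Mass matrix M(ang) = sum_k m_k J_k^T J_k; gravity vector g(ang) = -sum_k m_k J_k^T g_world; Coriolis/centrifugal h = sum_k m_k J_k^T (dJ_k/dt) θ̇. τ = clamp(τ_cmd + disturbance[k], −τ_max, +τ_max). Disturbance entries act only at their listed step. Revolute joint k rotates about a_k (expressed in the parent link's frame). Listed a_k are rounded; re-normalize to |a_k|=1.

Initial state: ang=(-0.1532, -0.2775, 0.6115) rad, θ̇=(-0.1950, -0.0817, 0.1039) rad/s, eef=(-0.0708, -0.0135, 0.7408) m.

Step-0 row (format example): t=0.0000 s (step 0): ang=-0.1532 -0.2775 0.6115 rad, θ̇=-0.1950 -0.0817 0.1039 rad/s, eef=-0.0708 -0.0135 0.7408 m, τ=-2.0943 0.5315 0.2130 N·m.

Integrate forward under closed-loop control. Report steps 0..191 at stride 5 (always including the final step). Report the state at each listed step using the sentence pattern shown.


t=0.0500 s (step 5): ang=-0.1836 -0.3153 0.6719 rad, θ̇=-0.8485 -1.0712 1.8134 rad/s, eef=-0.0768 -0.0189 0.7355 m, τ=0.2949 -0.5068 -0.9448 N·m.
t=0.1000 s (step 10): ang=-0.2319 -0.3733 0.7739 rad, θ̇=-1.0640 -1.2231 2.2124 rad/s, eef=-0.0859 -0.0271 0.7256 m, τ=2.3259 -1.6103 -1.2128 N·m.
t=0.1500 s (step 15): ang=-0.2883 -0.4360 0.8902 rad, θ̇=-1.1737 -1.2659 2.4233 rad/s, eef=-0.0949 -0.0371 0.7129 m, τ=4.1421 -2.4210 -1.3066 N·m.
t=0.2000 s (step 20): ang=-0.3475 -0.4981 1.0146 rad, θ̇=-1.1809 -1.2026 2.5401 rad/s, eef=-0.1026 -0.0477 0.6976 m, τ=5.7641 -2.9582 -1.3486 N·m.
t=0.2500 s (step 25): ang=-0.4049 -0.5547 1.1427 rad, θ̇=-1.1002 -1.0507 2.5731 rad/s, eef=-0.1085 -0.0577 0.6805 m, τ=7.0870 -3.2522 -1.3866 N·m.
t=0.3000 s (step 30): ang=-0.4565 -0.6022 1.2707 rad, θ̇=-0.9604 -0.8480 2.5358 rad/s, eef=-0.1129 -0.0664 0.6622 m, τ=8.0412 -3.3600 -1.4379 N·m.
t=0.3500 s (step 35): ang=-0.5004 -0.6391 1.3954 rad, θ̇=-0.7900 -0.6285 2.4462 rad/s, eef=-0.1158 -0.0734 0.6437 m, τ=8.6343 -3.3471 -1.4992 N·m.
t=0.4000 s (step 40): ang=-0.5354 -0.6652 1.5147 rad, θ̇=-0.6107 -0.4147 2.3211 rad/s, eef=-0.1176 -0.0784 0.6255 m, τ=8.9234 -3.2673 -1.5585 N·m.
t=0.4500 s (step 45): ang=-0.5615 -0.6809 1.6271 rad, θ̇=-0.4370 -0.2191 2.1739 rad/s, eef=-0.1186 -0.0817 0.6083 m, τ=8.9811 -3.1572 -1.6038 N·m.
t=0.5000 s (step 50): ang=-0.5793 -0.6875 1.7318 rad, θ̇=-0.2782 -0.0474 2.0148 rad/s, eef=-0.1189 -0.0833 0.5923 m, τ=8.8764 -3.0387 -1.6274 N·m.
t=0.5500 s (step 55): ang=-0.5897 -0.6863 1.8285 rad, θ̇=-0.1431 0.0885 1.8497 rad/s, eef=-0.1188 -0.0837 0.5779 m, τ=8.6664 -2.9043 -1.6263 N·m.
t=0.6000 s (step 60): ang=-0.5940 -0.6789 1.9169 rad, θ̇=-0.0292 0.2008 1.6865 rad/s, eef=-0.1182 -0.0831 0.5650 m, τ=8.3972 -2.7814 -1.6032 N·m.
t=0.6500 s (step 65): ang=-0.5931 -0.6666 1.9972 rad, θ̇=0.0593 0.2869 1.5286 rad/s, eef=-0.1173 -0.0817 0.5538 m, τ=8.1289 -2.6781 -1.5609 N·m.
t=0.7000 s (step 70): ang=-0.5883 -0.6505 2.0699 rad, θ̇=0.1284 0.3549 1.3805 rad/s, eef=-0.1163 -0.0799 0.5441 m, τ=7.8601 -2.5958 -1.5046 N·m.
t=0.7500 s (step 75): ang=-0.5805 -0.6314 2.1355 rad, θ̇=0.1808 0.4078 1.2440 rad/s, eef=-0.1153 -0.0778 0.5357 m, τ=7.5969 -2.5324 -1.4382 N·m.
t=0.8000 s (step 80): ang=-0.5705 -0.6100 2.1946 rad, θ̇=0.2178 0.4459 1.1194 rad/s, eef=-0.1143 -0.0756 0.5284 m, τ=7.3529 -2.4855 -1.3652 N·m.
t=0.8500 s (step 85): ang=-0.5590 -0.5870 2.2477 rad, θ̇=0.2411 0.4705 1.0066 rad/s, eef=-0.1134 -0.0733 0.5223 m, τ=7.1357 -2.4528 -1.2888 N·m.
t=0.9000 s (step 90): ang=-0.5466 -0.5631 2.2954 rad, θ̇=0.2530 0.4833 0.9052 rad/s, eef=-0.1125 -0.0712 0.5170 m, τ=6.9489 -2.4325 -1.2114 N·m.
t=0.9500 s (step 95): ang=-0.5338 -0.5389 2.3384 rad, θ̇=0.2557 0.4861 0.8147 rad/s, eef=-0.1118 -0.0691 0.5124 m, τ=6.7933 -2.4227 -1.1349 N·m.
t=1.0000 s (step 100): ang=-0.5211 -0.5147 2.3771 rad, θ̇=0.2512 0.4807 0.7340 rad/s, eef=-0.1112 -0.0673 0.5085 m, τ=6.6675 -2.4215 -1.0607 N·m.
t=1.0500 s (step 105): ang=-0.5088 -0.4909 2.4120 rad, θ̇=0.2415 0.4688 0.6623 rad/s, eef=-0.1107 -0.0657 0.5051 m, τ=6.5686 -2.4273 -0.9894 N·m.
t=1.1000 s (step 110): ang=-0.4971 -0.4679 2.4435 rad, θ̇=0.2281 0.4519 0.5986 rad/s, eef=-0.1102 -0.0643 0.5022 m, τ=6.4934 -2.4385 -0.9217 N·m.
t=1.1500 s (step 115): ang=-0.4860 -0.4458 2.4720 rad, θ̇=0.2125 0.4316 0.5423 rad/s, eef=-0.1098 -0.0631 0.4996 m, τ=6.4383 -2.4535 -0.8578 N·m.
t=1.2000 s (step 120): ang=-0.4758 -0.4247 2.4979 rad, θ̇=0.1959 0.4090 0.4923 rad/s, eef=-0.1095 -0.0622 0.4973 m, τ=6.3995 -2.4713 -0.7979 N·m.
t=1.2500 s (step 125): ang=-0.4665 -0.4049 2.5214 rad, θ̇=0.1790 0.3852 0.4481 rad/s, eef=-0.1092 -0.0615 0.4953 m, τ=6.3736 -2.4906 -0.7418 N·m.
t=1.3000 s (step 130): ang=-0.4579 -0.3862 2.5428 rad, θ̇=0.1627 0.3613 0.4088 rad/s, eef=-0.1089 -0.0609 0.4935 m, τ=6.3577 -2.5106 -0.6895 N·m.
t=1.3500 s (step 135): ang=-0.4502 -0.3687 2.5624 rad, θ̇=0.1473 0.3376 0.3739 rad/s, eef=-0.1086 -0.0605 0.4919 m, τ=6.3491 -2.5307 -0.6407 N·m.
t=1.4000 s (step 140): ang=-0.4432 -0.3524 2.5803 rad, θ̇=0.1332 0.3149 0.3428 rad/s, eef=-0.1084 -0.0603 0.4905 m, τ=6.3457 -2.5502 -0.5954 N·m.
t=1.4500 s (step 145): ang=-0.4385 -0.3344 2.6052 rad, θ̇=-0.2072 0.8489 2.0113 rad/s, eef=-0.1080 -0.0611 0.4883 m, τ=-31.7679 12.5356 1.3261 N·m.
t=1.5000 s (step 150): ang=-0.4949 -0.2751 2.7949 rad, θ̇=-2.0922 0.9625 4.4111 rad/s, eef=-0.1045 -0.0901 0.4697 m, τ=-14.6963 5.6638 -0.3813 N·m.
t=1.5500 s (step 155): ang=-0.6430 -0.2682 2.9923 rad, θ̇=-3.6696 -0.6528 3.4310 rad/s, eef=-0.1070 -0.1454 0.4445 m, τ=-0.3051 -0.0465 0.0710 N·m.
t=1.6000 s (step 160): ang=-0.8447 -0.3336 3.1399 rad, θ̇=-4.2665 -1.9158 2.5035 rad/s, eef=-0.1165 -0.2115 0.4092 m, τ=11.2426 -4.6190 0.4097 N·m.
t=1.6500 s (step 165): ang=-1.0593 -0.4559 3.2457 rad, θ̇=-4.2469 -2.9256 1.7700 rad/s, eef=-0.1266 -0.2754 0.3611 m, τ=16.7993 -6.3943 0.2587 N·m.
t=1.7000 s (step 170): ang=-1.2639 -0.6199 3.3215 rad, θ̇=-3.9013 -3.5659 1.3157 rad/s, eef=-0.1318 -0.3302 0.3022 m, τ=18.4389 -5.8751 -0.2931 N·m.
t=1.7500 s (step 175): ang=-1.4467 -0.8052 3.3817 rad, θ̇=-3.3965 -3.7852 1.1303 rad/s, eef=-0.1303 -0.3730 0.2358 m, τ=18.9325 -4.1005 -1.0352 N·m.
t=1.8000 s (step 180): ang=-1.6025 -0.9924 3.4371 rad, θ̇=-2.8334 -3.6616 1.0990 rad/s, eef=-0.1234 -0.4032 0.1666 m, τ=19.4694 -1.9112 -1.7394 N·m.
t=1.8500 s (step 185): ang=-1.7301 -1.1675 3.4921 rad, θ̇=-2.2748 -3.3241 1.0939 rad/s, eef=-0.1136 -0.4211 0.0993 m, τ=20.0027 0.0988 -2.2426 N·m.
t=1.9000 s (step 190): ang=-1.8307 -1.3231 3.5457 rad, θ̇=-1.7576 -2.8957 1.0406 rad/s, eef=-0.1029 -0.4290 0.0386 m, τ=20.1352 1.6252 -2.4980 N·m.
t=1.9100 s (step 191): ang=-1.8478 -1.3516 3.5560 rad, θ̇=-1.6611 -2.8075 1.0224 rad/s, eef=-0.1008 -0.4296 0.0275 m.


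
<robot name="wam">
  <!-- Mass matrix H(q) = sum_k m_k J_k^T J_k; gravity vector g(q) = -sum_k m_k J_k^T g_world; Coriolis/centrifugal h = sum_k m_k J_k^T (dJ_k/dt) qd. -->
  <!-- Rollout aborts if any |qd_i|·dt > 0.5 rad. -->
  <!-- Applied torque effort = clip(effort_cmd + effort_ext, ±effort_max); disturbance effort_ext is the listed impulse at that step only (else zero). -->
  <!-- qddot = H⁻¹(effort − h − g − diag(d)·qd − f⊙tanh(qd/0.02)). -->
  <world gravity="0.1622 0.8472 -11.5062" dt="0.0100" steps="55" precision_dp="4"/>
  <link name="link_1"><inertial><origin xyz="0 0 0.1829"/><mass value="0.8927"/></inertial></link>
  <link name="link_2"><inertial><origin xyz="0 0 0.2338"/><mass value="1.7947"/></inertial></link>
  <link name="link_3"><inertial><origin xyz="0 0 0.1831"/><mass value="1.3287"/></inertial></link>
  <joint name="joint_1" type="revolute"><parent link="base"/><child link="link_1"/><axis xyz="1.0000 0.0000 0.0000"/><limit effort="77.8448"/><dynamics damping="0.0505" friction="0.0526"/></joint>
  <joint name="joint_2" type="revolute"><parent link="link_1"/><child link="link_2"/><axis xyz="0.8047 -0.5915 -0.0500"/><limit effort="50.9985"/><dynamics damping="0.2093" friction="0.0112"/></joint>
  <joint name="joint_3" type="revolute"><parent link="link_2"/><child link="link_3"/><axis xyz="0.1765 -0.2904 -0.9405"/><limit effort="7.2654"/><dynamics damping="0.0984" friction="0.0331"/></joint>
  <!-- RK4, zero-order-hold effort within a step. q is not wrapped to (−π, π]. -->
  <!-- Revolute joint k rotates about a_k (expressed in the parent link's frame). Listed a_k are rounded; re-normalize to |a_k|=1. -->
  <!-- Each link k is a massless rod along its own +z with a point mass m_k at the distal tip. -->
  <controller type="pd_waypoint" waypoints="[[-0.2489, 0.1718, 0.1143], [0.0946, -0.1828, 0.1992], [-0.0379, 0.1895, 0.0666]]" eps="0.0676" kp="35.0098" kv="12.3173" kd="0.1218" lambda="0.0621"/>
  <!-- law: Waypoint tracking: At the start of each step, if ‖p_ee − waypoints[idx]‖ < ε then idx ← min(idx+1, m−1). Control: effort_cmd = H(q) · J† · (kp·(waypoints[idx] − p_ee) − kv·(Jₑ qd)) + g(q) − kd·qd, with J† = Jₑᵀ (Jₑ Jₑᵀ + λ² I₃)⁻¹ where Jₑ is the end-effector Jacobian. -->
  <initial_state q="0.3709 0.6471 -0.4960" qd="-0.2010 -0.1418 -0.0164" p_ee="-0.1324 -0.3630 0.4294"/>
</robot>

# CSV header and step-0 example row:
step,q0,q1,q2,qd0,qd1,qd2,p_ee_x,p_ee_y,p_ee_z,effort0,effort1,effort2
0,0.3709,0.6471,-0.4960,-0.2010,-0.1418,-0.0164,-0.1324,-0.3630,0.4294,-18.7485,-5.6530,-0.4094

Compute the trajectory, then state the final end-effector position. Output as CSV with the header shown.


step,q0,q1,q2,qd0,qd1,qd2,p_ee_x,p_ee_y,p_ee_z,effort0,effort1,effort2
1,0.3669,0.6483,-0.4961,-0.5925,0.3760,0.0122,-0.1327,-0.3615,0.4305,-17.6440,-5.9649,-0.4371
2,0.3593,0.6543,-0.4963,-0.9323,0.8197,0.0397,-0.1340,-0.3593,0.4313,-16.6360,-6.2258,-0.4604
3,0.3485,0.6645,-0.4962,-1.2293,1.1968,0.1034,-0.1362,-0.3564,0.4321,-15.7222,-6.4515,-0.4848
4,0.3349,0.6781,-0.4957,-1.4901,1.5284,0.0878,-0.1391,-0.3529,0.4326,-14.8599,-6.6294,-0.4949
5,0.3189,0.6949,-0.4950,-1.7206,1.8162,0.0532,-0.1426,-0.3489,0.4330,-14.0572,-6.7776,-0.4999
6,0.3006,0.7142,-0.4942,-1.9258,2.0561,0.1087,-0.1467,-0.3445,0.4332,-13.3335,-6.9199,-0.5158
7,0.2805,0.7358,-0.4929,-2.1099,2.2634,0.1560,-0.1512,-0.3395,0.4333,-12.6526,-7.0419,-0.5288
8,0.2586,0.7593,-0.4912,-2.2763,2.4424,0.1997,-0.1560,-0.3342,0.4331,-12.0091,-7.1480,-0.5399
9,0.2350,0.7845,-0.4890,-2.4279,2.5971,0.2398,-0.1610,-0.3285,0.4327,-11.3969,-7.2410,-0.5493
10,0.2101,0.8112,-0.4864,-2.5671,2.7308,0.2767,-0.1663,-0.3225,0.4322,-10.8111,-7.3230,-0.5576
11,0.1838,0.8390,-0.4835,-2.6960,2.8464,0.3108,-0.1717,-0.3161,0.4314,-10.2474,-7.3957,-0.5648
12,0.1562,0.8680,-0.4802,-2.8163,2.9460,0.3424,-0.1772,-0.3094,0.4304,-9.7021,-7.4601,-0.5712
13,0.1275,0.8979,-0.4766,-2.9294,3.0315,0.3719,-0.1827,-0.3025,0.4292,-9.1723,-7.5172,-0.5769
14,0.0977,0.9285,-0.4728,-3.0365,3.1046,0.3995,-0.1882,-0.2952,0.4277,-8.6552,-7.5673,-0.5820
15,0.0668,0.9599,-0.4687,-3.1387,3.1666,0.4255,-0.1936,-0.2878,0.4260,-8.1488,-7.6106,-0.5866
16,0.0350,0.9918,-0.4643,-3.2367,3.2184,0.4500,-0.1990,-0.2801,0.4241,-7.6512,-7.6471,-0.5907
17,0.0022,1.0242,-0.4597,-3.3312,3.2610,0.4733,-0.2042,-0.2722,0.4220,-7.1611,-7.6767,-0.5944
18,-0.0316,1.0569,-0.4549,-3.4227,3.2952,0.4955,-0.2093,-0.2642,0.4197,-6.6772,-7.6990,-0.5976
19,-0.0663,1.0900,-0.4498,-3.5118,3.3215,0.5167,-0.2143,-0.2560,0.4171,-6.1988,-7.7135,-0.6004
20,-0.1018,1.1233,-0.4446,-3.5986,3.3405,0.5370,-0.2190,-0.2476,0.4144,-5.7252,-7.7198,-0.6027
21,-0.1382,1.1568,-0.4391,-3.6834,3.3525,0.5565,-0.2235,-0.2392,0.4114,-5.2559,-7.7172,-0.6044
22,-0.1754,1.1903,-0.4335,-3.7663,3.3579,0.5752,-0.2278,-0.2306,0.4083,-4.7907,-7.7050,-0.6056
23,-0.2135,1.2239,-0.4276,-3.8475,3.3570,0.5931,-0.2318,-0.2219,0.4050,-4.3294,-7.6828,-0.6062
24,-0.2523,1.2574,-0.4216,-3.9268,3.3500,0.6102,-0.2356,-0.2132,0.4016,-3.8721,-7.6497,-0.6061
25,-0.2920,1.2908,-0.4155,-4.0043,3.3372,0.6265,-0.2391,-0.2045,0.3980,-3.4190,-7.6053,-0.6053
26,-0.3324,1.3241,-0.4092,-4.0798,3.3188,0.6420,-0.2424,-0.1957,0.3943,-2.9702,-7.5489,-0.6037
27,-0.3735,1.3572,-0.4027,-4.1530,3.2950,0.6565,-0.2453,-0.1870,0.3904,-2.5261,-7.4801,-0.6013
28,-0.4154,1.3900,-0.3961,-4.2238,3.2660,0.6699,-0.2480,-0.1782,0.3865,-2.0870,-7.3982,-0.5980
29,-0.4580,1.4225,-0.3894,-4.2919,3.2320,0.6821,-0.2504,-0.1694,0.3825,-1.6535,-7.3031,-0.5937
30,-0.5012,1.4546,-0.3825,-4.3568,3.1930,0.6930,-0.2525,-0.1607,0.3784,-1.2261,-7.1943,-0.5885
31,-0.5450,1.4863,-0.3756,-4.4183,3.1495,0.7024,-0.2543,-0.1521,0.3743,-0.8052,-7.0717,-0.5822
32,-0.5895,1.5175,-0.3686,-4.4758,3.1014,0.7101,-0.2559,-0.1435,0.3702,-0.3915,-6.9352,-0.5748
33,-0.6345,1.5483,-0.3615,-4.5291,3.0492,0.7160,-0.2571,-0.1349,0.3660,0.0143,-6.7849,-0.5663
34,-0.6800,1.5785,-0.3544,-4.5775,2.9929,0.7198,-0.2581,-0.1265,0.3618,0.4118,-6.6208,-0.5566
35,-0.7260,1.6081,-0.3472,-4.6207,2.9329,0.7214,-0.2589,-0.1181,0.3577,0.8002,-6.4433,-0.5458
36,-0.7724,1.6371,-0.3400,-4.6582,2.8693,0.7206,-0.2594,-0.1098,0.3536,1.1788,-6.2527,-0.5338
37,-0.8191,1.6655,-0.3329,-4.6896,2.8026,0.7172,-0.2598,-0.1017,0.3495,1.5472,-6.0495,-0.5207
38,-0.8661,1.6932,-0.3258,-4.7143,2.7328,0.7112,-0.2598,-0.0936,0.3454,1.9045,-5.8344,-0.5063
39,-0.9134,1.7202,-0.3188,-4.7320,2.6604,0.7025,-0.2597,-0.0856,0.3414,2.2503,-5.6081,-0.4908
40,-0.9607,1.7464,-0.3119,-4.7424,2.5856,0.6909,-0.2595,-0.0778,0.3375,2.5840,-5.3713,-0.4742
41,-1.0082,1.7719,-0.3051,-4.7451,2.5088,0.6766,-0.2590,-0.0701,0.3337,2.9049,-5.1250,-0.4565
42,-1.0556,1.7966,-0.2984,-4.7399,2.4303,0.6595,-0.2584,-0.0624,0.3299,3.2127,-4.8702,-0.4378
43,-1.1029,1.8205,-0.2920,-4.7266,2.3503,0.6397,-0.2577,-0.0549,0.3262,3.5069,-4.6079,-0.4180
44,-1.1501,1.8436,-0.2858,-4.7052,2.2692,0.6175,-0.2568,-0.0476,0.3225,3.7870,-4.3391,-0.3974
45,-1.1970,1.8659,-0.2797,-4.6756,2.1874,0.5929,-0.2559,-0.0403,0.3190,4.0529,-4.0649,-0.3759
46,-1.2435,1.8873,-0.2740,-4.6379,2.1051,0.5663,-0.2549,-0.0332,0.3155,4.3043,-3.7864,-0.3538
47,-1.2897,1.9080,-0.2685,-4.5923,2.0226,0.5379,-0.2537,-0.0262,0.3121,4.5410,-3.5048,-0.3309
48,-1.3354,1.9278,-0.2633,-4.5390,1.9403,0.5081,-0.2526,-0.0193,0.3088,4.7631,-3.2210,-0.3075
49,-1.3804,1.9468,-0.2584,-4.4785,1.8585,0.4770,-0.2514,-0.0125,0.3055,4.9706,-2.9362,-0.2837
50,-1.4249,1.9650,-0.2538,-4.4110,1.7774,0.4452,-0.2501,-0.0058,0.3023,5.1637,-2.6513,-0.2595
51,-1.4686,1.9824,-0.2496,-4.3371,1.6972,0.4128,-0.2488,0.0007,0.2992,5.3426,-2.3673,-0.2351
52,-1.5116,1.9990,-0.2456,-4.2574,1.6184,0.3803,-0.2476,0.0071,0.2961,5.5077,-2.0850,-0.2106
53,-1.5538,2.0148,-0.2420,-4.1723,1.5410,0.3479,-0.2463,0.0133,0.2931,5.6593,-1.8053,-0.1861
54,-1.5950,2.0298,-0.2387,-4.0826,1.4652,0.3160,-0.2450,0.0194,0.2902,5.7981,-1.5289,-0.1616
55,-1.6354,2.0441,-0.2357,-3.9888,1.3913,0.2847,-0.2437,0.0254,0.2873,,,
# final p_ee position (m): -0.2437 0.0254 0.2873


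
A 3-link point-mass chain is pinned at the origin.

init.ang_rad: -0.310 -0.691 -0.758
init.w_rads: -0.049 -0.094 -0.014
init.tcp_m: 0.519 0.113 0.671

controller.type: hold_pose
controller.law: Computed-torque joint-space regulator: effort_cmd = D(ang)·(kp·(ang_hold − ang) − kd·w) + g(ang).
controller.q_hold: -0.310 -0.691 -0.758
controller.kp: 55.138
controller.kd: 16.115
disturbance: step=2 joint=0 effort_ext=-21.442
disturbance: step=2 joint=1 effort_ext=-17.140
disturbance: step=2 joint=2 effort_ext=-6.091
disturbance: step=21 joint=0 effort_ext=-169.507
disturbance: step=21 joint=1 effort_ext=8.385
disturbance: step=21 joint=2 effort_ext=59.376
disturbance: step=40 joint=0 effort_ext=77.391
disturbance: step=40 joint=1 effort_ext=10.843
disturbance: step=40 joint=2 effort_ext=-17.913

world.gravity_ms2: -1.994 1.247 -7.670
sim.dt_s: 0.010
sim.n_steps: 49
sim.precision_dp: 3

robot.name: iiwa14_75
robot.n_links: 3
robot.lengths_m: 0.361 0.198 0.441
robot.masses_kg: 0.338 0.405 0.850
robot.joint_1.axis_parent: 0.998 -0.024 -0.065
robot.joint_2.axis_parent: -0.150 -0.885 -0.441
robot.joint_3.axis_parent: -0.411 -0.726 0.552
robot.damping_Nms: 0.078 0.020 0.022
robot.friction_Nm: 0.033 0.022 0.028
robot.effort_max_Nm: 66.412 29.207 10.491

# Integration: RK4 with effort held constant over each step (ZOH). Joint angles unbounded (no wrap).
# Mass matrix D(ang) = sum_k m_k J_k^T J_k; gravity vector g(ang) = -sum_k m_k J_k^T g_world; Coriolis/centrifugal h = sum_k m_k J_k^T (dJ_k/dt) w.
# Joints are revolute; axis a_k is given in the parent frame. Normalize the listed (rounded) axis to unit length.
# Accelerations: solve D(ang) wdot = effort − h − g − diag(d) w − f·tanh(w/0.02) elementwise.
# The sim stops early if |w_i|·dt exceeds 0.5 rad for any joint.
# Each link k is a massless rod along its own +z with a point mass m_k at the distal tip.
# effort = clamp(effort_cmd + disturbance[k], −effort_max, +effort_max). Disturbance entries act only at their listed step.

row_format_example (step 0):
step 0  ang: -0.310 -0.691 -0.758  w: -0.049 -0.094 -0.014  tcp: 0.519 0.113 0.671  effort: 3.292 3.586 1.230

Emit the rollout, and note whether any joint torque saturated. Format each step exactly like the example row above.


step 1  ang: -0.310 -0.692 -0.758  w: -0.039 -0.081 -0.006  tcp: 0.520 0.113 0.671  effort: 3.216 3.511 1.216
step 2  ang: -0.311 -0.693 -0.758  w: -0.031 -0.068 -0.003  tcp: 0.520 0.113 0.670  effort: -18.293 -13.695 -4.886
step 3  ang: -0.315 -0.691 -0.768  w: -0.875 0.286 -1.872  tcp: 0.520 0.114 0.668  effort: 6.610 6.204 2.171
step 4  ang: -0.323 -0.689 -0.784  w: -0.714 0.197 -1.491  tcp: 0.520 0.115 0.664  effort: 6.109 5.795 1.990
step 5  ang: -0.330 -0.687 -0.798  w: -0.578 0.132 -1.180  tcp: 0.521 0.115 0.661  effort: 5.669 5.435 1.840
step 6  ang: -0.335 -0.686 -0.808  w: -0.462 0.085 -0.923  tcp: 0.521 0.116 0.659  effort: 5.282 5.119 1.715
step 7  ang: -0.339 -0.686 -0.816  w: -0.363 0.051 -0.710  tcp: 0.521 0.117 0.656  effort: 4.943 4.841 1.611
step 8  ang: -0.342 -0.685 -0.823  w: -0.280 0.025 -0.534  tcp: 0.522 0.117 0.655  effort: 4.647 4.599 1.524
step 9  ang: -0.345 -0.685 -0.827  w: -0.209 0.006 -0.388  tcp: 0.522 0.117 0.654  effort: 4.389 4.385 1.450
step 10  ang: -0.347 -0.685 -0.831  w: -0.150 -0.006 -0.268  tcp: 0.522 0.118 0.653  effort: 4.163 4.197 1.388
step 11  ang: -0.348 -0.685 -0.833  w: -0.101 -0.015 -0.170  tcp: 0.522 0.118 0.652  effort: 3.967 4.031 1.336
step 12  ang: -0.349 -0.685 -0.834  w: -0.059 -0.020 -0.088  tcp: 0.522 0.118 0.651  effort: 3.795 3.885 1.291
step 13  ang: -0.349 -0.686 -0.835  w: -0.024 -0.024 -0.021  tcp: 0.522 0.118 0.651  effort: 3.646 3.758 1.254
step 14  ang: -0.349 -0.686 -0.834  w: 0.001 -0.022 0.023  tcp: 0.522 0.118 0.651  effort: 3.519 3.647 1.227
step 15  ang: -0.349 -0.686 -0.834  w: 0.018 -0.015 0.048  tcp: 0.522 0.118 0.651  effort: 3.412 3.550 1.208
step 16  ang: -0.349 -0.686 -0.834  w: 0.031 -0.009 0.068  tcp: 0.522 0.118 0.651  effort: 3.322 3.467 1.192
step 17  ang: -0.348 -0.686 -0.833  w: 0.043 -0.004 0.084  tcp: 0.522 0.118 0.651  effort: 3.244 3.395 1.178
step 18  ang: -0.348 -0.686 -0.832  w: 0.052 0.000 0.097  tcp: 0.522 0.118 0.652  effort: 3.176 3.333 1.166
step 19  ang: -0.347 -0.686 -0.831  w: 0.059 0.003 0.108  tcp: 0.522 0.118 0.652  effort: 3.117 3.279 1.156
step 20  ang: -0.347 -0.686 -0.830  w: 0.066 0.006 0.117  tcp: 0.522 0.118 0.652  effort: 3.066 3.233 1.148
step 21  ang: -0.346 -0.686 -0.829  w: 0.071 0.007 0.124  tcp: 0.522 0.118 0.653  effort: -66.412 11.579 10.491
step 22  ang: -0.360 -0.673 -0.853  w: -2.740 2.569 -4.905  tcp: 0.519 0.120 0.652  effort: 14.371 1.687 -0.448
step 23  ang: -0.384 -0.650 -0.897  w: -2.217 2.002 -3.881  tcp: 0.514 0.124 0.651  effort: 12.883 1.614 -0.332
step 24  ang: -0.404 -0.632 -0.931  w: -1.780 1.566 -3.058  tcp: 0.509 0.127 0.650  effort: 11.581 1.596 -0.218
step 25  ang: -0.420 -0.619 -0.958  w: -1.413 1.223 -2.385  tcp: 0.506 0.130 0.650  effort: 10.445 1.618 -0.112
step 26  ang: -0.433 -0.608 -0.979  w: -1.104 0.949 -1.831  tcp: 0.502 0.132 0.649  effort: 9.452 1.670 -0.014
step 27  ang: -0.442 -0.599 -0.995  w: -0.843 0.726 -1.371  tcp: 0.500 0.134 0.649  effort: 8.585 1.741 0.076
step 28  ang: -0.450 -0.593 -1.007  w: -0.622 0.543 -0.987  tcp: 0.498 0.135 0.649  effort: 7.828 1.825 0.157
step 29  ang: -0.455 -0.588 -1.015  w: -0.436 0.391 -0.666  tcp: 0.496 0.136 0.649  effort: 7.167 1.915 0.231
step 30  ang: -0.459 -0.585 -1.021  w: -0.278 0.263 -0.398  tcp: 0.495 0.137 0.649  effort: 6.588 2.008 0.299
step 31  ang: -0.461 -0.583 -1.024  w: -0.145 0.157 -0.173  tcp: 0.495 0.138 0.649  effort: 6.083 2.101 0.361
step 32  ang: -0.462 -0.582 -1.024  w: -0.035 0.067 0.013  tcp: 0.494 0.138 0.650  effort: 5.641 2.191 0.420
step 33  ang: -0.462 -0.582 -1.024  w: 0.052 -0.002 0.151  tcp: 0.494 0.138 0.650  effort: 5.261 2.276 0.481
step 34  ang: -0.461 -0.582 -1.022  w: 0.122 -0.057 0.260  tcp: 0.494 0.138 0.650  effort: 4.933 2.349 0.537
step 35  ang: -0.459 -0.583 -1.019  w: 0.180 -0.103 0.349  tcp: 0.495 0.138 0.651  effort: 4.646 2.416 0.588
step 36  ang: -0.457 -0.584 -1.015  w: 0.228 -0.141 0.421  tcp: 0.495 0.138 0.651  effort: 4.395 2.478 0.635
step 37  ang: -0.455 -0.585 -1.010  w: 0.266 -0.173 0.479  tcp: 0.496 0.138 0.651  effort: 4.176 2.534 0.678
step 38  ang: -0.452 -0.587 -1.005  w: 0.297 -0.198 0.525  tcp: 0.496 0.137 0.652  effort: 3.984 2.585 0.717
step 39  ang: -0.449 -0.589 -1.000  w: 0.321 -0.219 0.560  tcp: 0.497 0.137 0.652  effort: 3.817 2.631 0.752
step 40  ang: -0.445 -0.592 -0.994  w: 0.340 -0.234 0.587  tcp: 0.497 0.136 0.653  effort: 66.412 13.515 -10.491
step 41  ang: -0.435 -0.595 -0.982  w: 1.816 -0.500 1.884  tcp: 0.498 0.133 0.655  effort: -6.760 0.914 2.657
step 42  ang: -0.418 -0.600 -0.964  w: 1.584 -0.478 1.709  tcp: 0.500 0.127 0.658  effort: -5.572 1.131 2.423
step 43  ang: -0.403 -0.605 -0.947  w: 1.380 -0.453 1.546  tcp: 0.501 0.121 0.661  effort: -4.532 1.335 2.230
step 44  ang: -0.390 -0.609 -0.933  w: 1.200 -0.428 1.394  tcp: 0.502 0.117 0.663  effort: -3.620 1.522 2.069
step 45  ang: -0.379 -0.613 -0.919  w: 1.042 -0.403 1.254  tcp: 0.503 0.113 0.666  effort: -2.821 1.694 1.935
step 46  ang: -0.369 -0.617 -0.908  w: 0.903 -0.378 1.126  tcp: 0.504 0.110 0.667  effort: -2.121 1.849 1.823
step 47  ang: -0.361 -0.621 -0.897  w: 0.781 -0.353 1.010  tcp: 0.504 0.107 0.669  effort: -1.507 1.988 1.729
step 48  ang: -0.353 -0.624 -0.887  w: 0.675 -0.329 0.905  tcp: 0.505 0.105 0.670  effort: -0.969 2.113 1.648
step 49  ang: -0.347 -0.628 -0.879  w: 0.582 -0.307 0.811  tcp: 0.506 0.103 0.671
any joint saturated: yes


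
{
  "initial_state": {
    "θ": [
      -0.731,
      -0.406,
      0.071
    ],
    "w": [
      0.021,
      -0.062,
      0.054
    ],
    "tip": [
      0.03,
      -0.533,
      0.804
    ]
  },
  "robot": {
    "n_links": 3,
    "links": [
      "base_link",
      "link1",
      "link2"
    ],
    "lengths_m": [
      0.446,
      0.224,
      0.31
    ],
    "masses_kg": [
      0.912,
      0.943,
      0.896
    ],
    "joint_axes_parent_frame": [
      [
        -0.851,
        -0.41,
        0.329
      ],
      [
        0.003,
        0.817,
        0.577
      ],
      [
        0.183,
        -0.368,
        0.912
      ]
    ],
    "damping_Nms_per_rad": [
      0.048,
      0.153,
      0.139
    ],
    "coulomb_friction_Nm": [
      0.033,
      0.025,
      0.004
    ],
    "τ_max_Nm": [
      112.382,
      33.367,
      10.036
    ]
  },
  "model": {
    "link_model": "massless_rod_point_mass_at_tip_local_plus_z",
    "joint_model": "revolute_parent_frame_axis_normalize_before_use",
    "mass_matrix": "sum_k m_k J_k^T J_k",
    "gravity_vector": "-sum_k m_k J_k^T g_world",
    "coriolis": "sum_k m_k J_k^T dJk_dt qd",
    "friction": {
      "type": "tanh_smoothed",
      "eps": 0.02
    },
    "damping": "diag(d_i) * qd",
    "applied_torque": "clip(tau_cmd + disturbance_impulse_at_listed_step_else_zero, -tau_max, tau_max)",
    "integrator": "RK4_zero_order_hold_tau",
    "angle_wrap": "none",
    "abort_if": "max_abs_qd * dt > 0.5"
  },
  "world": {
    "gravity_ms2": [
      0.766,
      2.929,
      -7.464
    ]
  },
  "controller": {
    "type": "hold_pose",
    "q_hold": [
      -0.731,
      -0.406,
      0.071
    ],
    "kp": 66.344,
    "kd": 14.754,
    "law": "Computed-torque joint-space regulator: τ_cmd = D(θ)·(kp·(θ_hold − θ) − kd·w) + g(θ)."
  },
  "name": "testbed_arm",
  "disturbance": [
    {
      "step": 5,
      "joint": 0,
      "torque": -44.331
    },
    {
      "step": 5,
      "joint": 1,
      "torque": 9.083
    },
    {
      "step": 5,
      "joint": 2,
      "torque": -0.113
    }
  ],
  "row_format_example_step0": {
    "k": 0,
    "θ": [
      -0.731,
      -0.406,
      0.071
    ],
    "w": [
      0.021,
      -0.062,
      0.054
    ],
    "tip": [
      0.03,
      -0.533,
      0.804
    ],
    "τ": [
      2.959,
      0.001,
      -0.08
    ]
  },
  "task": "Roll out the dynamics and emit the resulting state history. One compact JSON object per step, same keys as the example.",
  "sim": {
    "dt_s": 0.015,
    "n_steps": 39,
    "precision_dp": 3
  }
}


{"k":1,"\u03b8":[-0.731,-0.407,0.072],"w":[0.016,-0.048,0.034],"tip":[0.029,-0.533,0.805],"\u03c4":[3.062,-0.052,-0.07]}
{"k":2,"\u03b8":[-0.731,-0.407,0.072],"w":[0.013,-0.034,0.026],"tip":[0.029,-0.532,0.805],"\u03c4":[3.15,-0.098,-0.061]}
{"k":3,"\u03b8":[-0.73,-0.408,0.072],"w":[0.01,-0.022,0.02],"tip":[0.029,-0.532,0.805],"\u03c4":[3.225,-0.136,-0.054]}
{"k":4,"\u03b8":[-0.73,-0.408,0.073],"w":[0.007,-0.013,0.014],"tip":[0.029,-0.532,0.805],"\u03c4":[3.289,-0.169,-0.048]}
{"k":5,"\u03b8":[-0.73,-0.408,0.073],"w":[0.005,-0.007,0.008],"tip":[0.029,-0.532,0.805],"\u03c4":[-40.987,8.888,-0.156]}
{"k":6,"\u03b8":[-0.735,-0.41,0.073],"w":[-0.634,-0.234,0.026],"tip":[0.029,-0.535,0.803],"\u03c4":[13.572,-2.319,-0.011]}
{"k":7,"\u03b8":[-0.743,-0.413,0.074],"w":[-0.484,-0.149,0.069],"tip":[0.029,-0.54,0.799],"\u03c4":[12.033,-2.042,-0.006]}
{"k":8,"\u03b8":[-0.75,-0.415,0.075],"w":[-0.361,-0.094,0.068],"tip":[0.029,-0.544,0.796],"\u03c4":[10.695,-1.791,-0.003]}
{"k":9,"\u03b8":[-0.754,-0.416,0.076],"w":[-0.26,-0.054,0.057],"tip":[0.029,-0.547,0.794],"\u03c4":[9.537,-1.566,-0.002]}
{"k":10,"\u03b8":[-0.757,-0.417,0.077],"w":[-0.177,-0.026,0.044],"tip":[0.029,-0.549,0.793],"\u03c4":[8.537,-1.366,-0.002]}
{"k":11,"\u03b8":[-0.76,-0.417,0.077],"w":[-0.111,-0.007,0.025],"tip":[0.029,-0.55,0.792],"\u03c4":[7.676,-1.19,-0.003]}
{"k":12,"\u03b8":[-0.761,-0.417,0.077],"w":[-0.057,0.004,0.005],"tip":[0.029,-0.551,0.791],"\u03c4":[6.938,-1.034,-0.006]}
{"k":13,"\u03b8":[-0.761,-0.417,0.077],"w":[-0.015,0.013,-0.007],"tip":[0.03,-0.551,0.791],"\u03c4":[6.308,-0.897,-0.008]}
{"k":14,"\u03b8":[-0.761,-0.416,0.077],"w":[0.018,0.016,-0.019],"tip":[0.03,-0.551,0.791],"\u03c4":[5.779,-0.778,-0.012]}
{"k":15,"\u03b8":[-0.761,-0.416,0.077],"w":[0.042,0.018,-0.027],"tip":[0.03,-0.551,0.791],"\u03c4":[5.337,-0.677,-0.015]}
{"k":16,"\u03b8":[-0.76,-0.416,0.076],"w":[0.061,0.02,-0.03],"tip":[0.03,-0.551,0.791],"\u03c4":[4.964,-0.591,-0.018]}
{"k":17,"\u03b8":[-0.759,-0.416,0.076],"w":[0.075,0.021,-0.032],"tip":[0.03,-0.55,0.792],"\u03c4":[4.652,-0.519,-0.021]}
{"k":18,"\u03b8":[-0.758,-0.415,0.075],"w":[0.085,0.021,-0.033],"tip":[0.03,-0.549,0.792],"\u03c4":[4.39,-0.459,-0.023]}
{"k":19,"\u03b8":[-0.757,-0.415,0.075],"w":[0.092,0.021,-0.033],"tip":[0.03,-0.549,0.793],"\u03c4":[4.174,-0.409,-0.025]}
{"k":20,"\u03b8":[-0.755,-0.415,0.074],"w":[0.095,0.021,-0.032],"tip":[0.03,-0.548,0.794],"\u03c4":[3.995,-0.367,-0.027]}
{"k":21,"\u03b8":[-0.754,-0.414,0.074],"w":[0.097,0.021,-0.032],"tip":[0.03,-0.547,0.794],"\u03c4":[3.849,-0.333,-0.028]}
{"k":22,"\u03b8":[-0.752,-0.414,0.073],"w":[0.097,0.02,-0.031],"tip":[0.03,-0.546,0.795],"\u03c4":[3.732,-0.306,-0.029]}
{"k":23,"\u03b8":[-0.751,-0.414,0.073],"w":[0.095,0.019,-0.03],"tip":[0.03,-0.545,0.796],"\u03c4":[3.637,-0.284,-0.03]}
{"k":24,"\u03b8":[-0.749,-0.413,0.073],"w":[0.092,0.018,-0.028],"tip":[0.03,-0.544,0.796],"\u03c4":[3.563,-0.267,-0.031]}
{"k":25,"\u03b8":[-0.748,-0.413,0.072],"w":[0.089,0.017,-0.027],"tip":[0.03,-0.543,0.797],"\u03c4":[3.506,-0.254,-0.031]}
{"k":26,"\u03b8":[-0.747,-0.413,0.072],"w":[0.085,0.016,-0.026],"tip":[0.03,-0.542,0.798],"\u03c4":[3.463,-0.244,-0.032]}
{"k":27,"\u03b8":[-0.746,-0.413,0.071],"w":[0.08,0.016,-0.025],"tip":[0.029,-0.542,0.798],"\u03c4":[3.431,-0.238,-0.032]}
{"k":28,"\u03b8":[-0.744,-0.412,0.071],"w":[0.076,0.015,-0.023],"tip":[0.029,-0.541,0.799],"\u03c4":[3.41,-0.233,-0.032]}
{"k":29,"\u03b8":[-0.743,-0.412,0.071],"w":[0.071,0.014,-0.022],"tip":[0.029,-0.54,0.799],"\u03c4":[3.396,-0.23,-0.032]}
{"k":30,"\u03b8":[-0.742,-0.412,0.07],"w":[0.066,0.013,-0.021],"tip":[0.029,-0.539,0.8],"\u03c4":[3.388,-0.229,-0.032]}
{"k":31,"\u03b8":[-0.741,-0.412,0.07],"w":[0.061,0.012,-0.019],"tip":[0.029,-0.539,0.8],"\u03c4":[3.386,-0.229,-0.032]}
{"k":32,"\u03b8":[-0.74,-0.412,0.07],"w":[0.057,0.011,-0.018],"tip":[0.029,-0.538,0.8],"\u03c4":[3.388,-0.23,-0.031]}
{"k":33,"\u03b8":[-0.74,-0.412,0.069],"w":[0.052,0.011,-0.017],"tip":[0.029,-0.538,0.801],"\u03c4":[3.394,-0.232,-0.031]}
{"k":34,"\u03b8":[-0.739,-0.411,0.069],"w":[0.048,0.01,-0.016],"tip":[0.029,-0.537,0.801],"\u03c4":[3.401,-0.235,-0.031]}
{"k":35,"\u03b8":[-0.738,-0.411,0.069],"w":[0.044,0.009,-0.015],"tip":[0.029,-0.537,0.801],"\u03c4":[3.411,-0.238,-0.03]}
{"k":36,"\u03b8":[-0.738,-0.411,0.069],"w":[0.04,0.009,-0.014],"tip":[0.029,-0.536,0.802],"\u03c4":[3.421,-0.241,-0.03]}
{"k":37,"\u03b8":[-0.737,-0.411,0.069],"w":[0.037,0.008,-0.014],"tip":[0.029,-0.536,0.802],"\u03c4":[3.433,-0.244,-0.03]}
{"k":38,"\u03b8":[-0.736,-0.411,0.068],"w":[0.033,0.008,-0.013],"tip":[0.029,-0.536,0.802],"\u03c4":[3.445,-0.248,-0.029]}
{"k":39,"\u03b8":[-0.736,-0.411,0.068],"w":[0.03,0.008,-0.012],"tip":[0.029,-0.535,0.802]}


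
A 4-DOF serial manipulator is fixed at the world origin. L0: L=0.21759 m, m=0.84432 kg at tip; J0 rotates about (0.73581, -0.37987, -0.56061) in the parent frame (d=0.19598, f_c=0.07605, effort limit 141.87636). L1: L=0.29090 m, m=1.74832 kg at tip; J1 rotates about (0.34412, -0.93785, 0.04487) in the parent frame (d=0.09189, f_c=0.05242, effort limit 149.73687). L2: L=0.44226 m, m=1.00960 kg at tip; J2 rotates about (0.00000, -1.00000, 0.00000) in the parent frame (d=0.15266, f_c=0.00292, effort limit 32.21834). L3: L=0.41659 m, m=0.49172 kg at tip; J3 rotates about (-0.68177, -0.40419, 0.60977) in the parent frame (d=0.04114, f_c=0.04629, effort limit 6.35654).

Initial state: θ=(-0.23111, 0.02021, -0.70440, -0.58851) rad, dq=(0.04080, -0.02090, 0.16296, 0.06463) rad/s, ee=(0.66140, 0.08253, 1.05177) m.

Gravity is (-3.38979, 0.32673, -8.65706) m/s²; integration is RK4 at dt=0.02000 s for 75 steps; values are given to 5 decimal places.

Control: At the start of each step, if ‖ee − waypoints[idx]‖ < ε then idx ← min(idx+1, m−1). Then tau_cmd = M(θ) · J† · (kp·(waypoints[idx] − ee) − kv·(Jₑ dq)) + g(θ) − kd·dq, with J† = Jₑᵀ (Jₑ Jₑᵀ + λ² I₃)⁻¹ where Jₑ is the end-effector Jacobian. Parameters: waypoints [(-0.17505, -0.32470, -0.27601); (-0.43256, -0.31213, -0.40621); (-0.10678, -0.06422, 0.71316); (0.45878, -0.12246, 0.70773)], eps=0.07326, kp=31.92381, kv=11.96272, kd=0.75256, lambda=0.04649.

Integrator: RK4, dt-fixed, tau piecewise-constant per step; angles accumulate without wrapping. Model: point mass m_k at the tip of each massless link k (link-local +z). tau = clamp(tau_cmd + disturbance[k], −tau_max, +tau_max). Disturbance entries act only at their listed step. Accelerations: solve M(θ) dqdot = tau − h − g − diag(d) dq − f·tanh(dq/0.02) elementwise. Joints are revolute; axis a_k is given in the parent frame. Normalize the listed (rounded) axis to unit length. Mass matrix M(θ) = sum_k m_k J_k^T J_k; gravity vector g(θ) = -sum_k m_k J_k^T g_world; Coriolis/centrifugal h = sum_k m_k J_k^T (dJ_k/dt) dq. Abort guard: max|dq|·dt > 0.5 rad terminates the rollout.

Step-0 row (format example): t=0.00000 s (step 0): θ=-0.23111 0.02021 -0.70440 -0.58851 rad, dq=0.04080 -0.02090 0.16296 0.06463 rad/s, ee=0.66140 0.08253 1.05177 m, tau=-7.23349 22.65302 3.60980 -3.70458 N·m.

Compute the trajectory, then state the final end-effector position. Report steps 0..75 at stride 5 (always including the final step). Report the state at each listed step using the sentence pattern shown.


t=0.10000 s (step 5): θ=-0.46498 0.53173 -1.10400 -0.97009 rad, dq=-2.85112 6.45475 -4.61534 -3.96489 rad/s, ee=0.57712 0.07313 0.96436 m, tau=11.99615 2.38751 1.38010 0.03589 N·m.
t=0.20000 s (step 10): θ=-0.69626 1.17755 -1.54448 -1.26589 rad, dq=-1.59062 6.60090 -4.41194 -1.94397 rad/s, ee=0.48269 0.05784 0.84737 m, tau=10.08592 4.32588 3.13879 -0.48645 N·m.
t=0.30000 s (step 15): θ=-0.73598 1.89983 -2.03019 -1.35496 rad, dq=1.18879 8.14301 -5.57590 0.13245 rad/s, ee=0.40858 -0.01397 0.72451 m, tau=2.43928 5.01752 2.54857 -0.42962 N·m.
t=0.40000 s (step 20): θ=-0.39600 2.82562 -2.69097 -1.36676 rad, dq=5.06067 10.32685 -7.34792 -1.61321 rad/s, ee=0.27712 -0.15304 0.62922 m, tau=-16.41765 -1.09581 -10.21865 1.63141 N·m.
t=0.50000 s (step 25): θ=-0.35447 3.97099 -3.09571 -1.71062 rad, dq=-2.82316 11.38842 -0.99320 -1.14248 rad/s, ee=0.12021 -0.24958 0.56769 m, tau=1.82987 3.78111 1.94640 -0.95364 N·m.
t=0.60000 s (step 30): θ=-0.68445 5.15845 -3.16946 -1.57599 rad, dq=-3.63469 11.94695 -1.23457 3.09005 rad/s, ee=0.03015 -0.30599 0.44578 m, tau=-0.23607 -4.26752 -5.06694 -2.47119 N·m.
t=0.70000 s (step 35): θ=-1.04739 6.12532 -3.34506 -1.27072 rad, dq=-3.42662 6.72874 -1.70047 2.71222 rad/s, ee=0.03894 -0.35562 0.25024 m, tau=-0.86571 -10.81300 -6.32134 -1.82210 N·m.
t=0.80000 s (step 40): θ=-1.28041 6.42251 -3.36815 -1.02026 rad, dq=-1.11653 -0.03457 1.09410 2.23147 rad/s, ee=0.07210 -0.36082 0.14103 m, tau=5.12895 -2.87766 -4.55073 -1.20145 N·m.
t=0.90000 s (step 45): θ=-1.35775 6.35857 -3.24901 -0.81355 rad, dq=-0.69523 -0.68967 0.99026 1.93522 rad/s, ee=0.08735 -0.35312 0.08079 m, tau=6.76314 0.10545 -5.28898 -1.17911 N·m.
t=1.00000 s (step 50): θ=-1.42875 6.32483 -3.18731 -0.63800 rad, dq=-0.65400 0.00065 0.28494 1.55913 rad/s, ee=0.08812 -0.34890 0.03570 m, tau=8.60282 1.20615 -4.96816 -1.18503 N·m.
t=1.10000 s (step 55): θ=-1.47062 6.34131 -3.17700 -0.50219 rad, dq=-0.13646 0.27480 -0.03080 1.15960 rad/s, ee=0.07541 -0.34784 -0.00398 m, tau=9.11616 1.41758 -4.56088 -1.24171 N·m.
t=1.20000 s (step 60): θ=-1.45356 6.37390 -3.18824 -0.40489 rad, dq=0.46990 0.36200 -0.18324 0.79285 rad/s, ee=0.05237 -0.34686 -0.04333 m, tau=8.73669 1.19969 -4.28720 -1.32626 N·m.
t=1.30000 s (step 65): θ=-1.38040 6.41280 -3.21302 -0.34286 rad, dq=0.95834 0.43219 -0.32138 0.45104 rad/s, ee=0.02244 -0.34275 -0.08228 m, tau=7.74565 0.87831 -3.89891 -1.38109 N·m.
t=1.40000 s (step 70): θ=-1.27063 6.46504 -3.25471 -0.31393 rad, dq=1.19820 0.63568 -0.52287 0.12932 rad/s, ee=-0.01145 -0.33437 -0.11904 m, tau=6.43454 0.43923 -3.28910 -1.38266 N·m.
t=1.50000 s (step 75): θ=-1.14808 6.54113 -3.31765 -0.31287 rad, dq=1.22180 0.87342 -0.72705 -0.07237 rad/s, ee=-0.04698 -0.32263 -0.15316 m.
final ee position (m): -0.04698 -0.32263 -0.15316


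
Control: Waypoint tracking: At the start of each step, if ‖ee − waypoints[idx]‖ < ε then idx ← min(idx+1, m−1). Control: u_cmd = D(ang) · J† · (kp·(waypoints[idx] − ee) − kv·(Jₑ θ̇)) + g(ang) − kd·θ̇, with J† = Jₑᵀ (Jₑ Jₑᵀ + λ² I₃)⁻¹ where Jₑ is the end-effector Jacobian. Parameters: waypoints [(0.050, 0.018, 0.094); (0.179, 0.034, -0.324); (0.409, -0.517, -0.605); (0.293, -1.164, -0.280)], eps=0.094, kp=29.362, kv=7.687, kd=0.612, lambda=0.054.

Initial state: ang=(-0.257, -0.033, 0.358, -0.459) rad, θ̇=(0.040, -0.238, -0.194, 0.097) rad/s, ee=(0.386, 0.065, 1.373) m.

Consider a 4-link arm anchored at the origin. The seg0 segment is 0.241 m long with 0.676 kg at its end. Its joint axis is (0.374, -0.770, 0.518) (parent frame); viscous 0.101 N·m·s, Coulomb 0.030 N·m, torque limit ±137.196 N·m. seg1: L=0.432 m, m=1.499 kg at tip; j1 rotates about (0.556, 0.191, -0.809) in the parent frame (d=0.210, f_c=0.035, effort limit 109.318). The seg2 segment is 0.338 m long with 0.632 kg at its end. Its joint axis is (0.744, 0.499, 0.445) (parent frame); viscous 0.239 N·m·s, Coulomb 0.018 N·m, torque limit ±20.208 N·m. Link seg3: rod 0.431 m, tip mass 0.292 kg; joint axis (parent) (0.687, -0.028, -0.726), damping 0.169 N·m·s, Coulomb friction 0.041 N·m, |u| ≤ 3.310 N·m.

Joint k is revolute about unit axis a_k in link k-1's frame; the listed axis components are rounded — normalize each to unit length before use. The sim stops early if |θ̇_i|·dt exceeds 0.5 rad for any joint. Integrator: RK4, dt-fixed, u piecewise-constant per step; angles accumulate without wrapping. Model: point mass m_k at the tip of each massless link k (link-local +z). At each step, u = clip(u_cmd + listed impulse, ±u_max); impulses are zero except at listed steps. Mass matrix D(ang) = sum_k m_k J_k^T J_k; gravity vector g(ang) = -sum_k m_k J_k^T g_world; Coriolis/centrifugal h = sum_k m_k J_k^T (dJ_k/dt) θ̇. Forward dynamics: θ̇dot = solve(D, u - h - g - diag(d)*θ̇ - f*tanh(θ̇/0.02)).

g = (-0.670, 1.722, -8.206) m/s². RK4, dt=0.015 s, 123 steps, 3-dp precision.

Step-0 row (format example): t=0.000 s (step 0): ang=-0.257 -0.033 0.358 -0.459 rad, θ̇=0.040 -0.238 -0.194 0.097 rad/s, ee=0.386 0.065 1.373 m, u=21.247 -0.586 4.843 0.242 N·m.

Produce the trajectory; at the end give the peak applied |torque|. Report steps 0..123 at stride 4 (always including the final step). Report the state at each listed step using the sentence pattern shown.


t=0.060 s (step 4): ang=-0.197 -0.173 0.576 -0.515 rad, θ̇=1.993 -4.066 5.919 0.752 rad/s, ee=0.380 0.059 1.360 m, u=43.746 -13.334 -4.626 -0.521 N·m.
t=0.120 s (step 8): ang=0.006 -0.464 1.010 -0.353 rad, θ̇=4.592 -4.592 7.717 3.885 rad/s, ee=0.359 0.077 1.294 m, u=35.908 1.722 -4.950 -1.509 N·m.
t=0.180 s (step 12): ang=0.307 -0.668 1.433 -0.136 rad, θ̇=5.164 -2.328 6.229 3.157 rad/s, ee=0.252 0.145 1.175 m, u=0.080 11.796 -2.051 -0.368 N·m.
t=0.240 s (step 16): ang=0.607 -0.764 1.753 0.026 rad, θ̇=4.771 -1.008 4.510 2.232 rad/s, ee=0.091 0.190 1.049 m, u=-13.951 13.847 -1.344 0.299 N·m.
t=0.300 s (step 20): ang=0.876 -0.801 1.984 0.142 rad, θ̇=4.215 -0.249 3.302 1.666 rad/s, ee=-0.062 0.195 0.929 m, u=-18.050 13.224 -1.436 0.516 N·m.
t=0.360 s (step 24): ang=1.113 -0.798 2.158 0.233 rad, θ̇=3.698 0.321 2.561 1.405 rad/s, ee=-0.180 0.174 0.819 m, u=-18.530 11.895 -1.802 0.470 N·m.
t=0.420 s (step 28): ang=1.321 -0.764 2.297 0.314 rad, θ̇=3.239 0.810 2.107 1.311 rad/s, ee=-0.260 0.142 0.719 m, u=-17.808 10.588 -2.267 0.318 N·m.
t=0.480 s (step 32): ang=1.503 -0.703 2.413 0.393 rad, θ̇=2.819 1.222 1.778 1.301 rad/s, ee=-0.308 0.107 0.631 m, u=-16.777 9.481 -2.715 0.144 N·m.
t=0.540 s (step 36): ang=1.660 -0.620 2.511 0.471 rad, θ̇=2.418 1.542 1.487 1.314 rad/s, ee=-0.333 0.075 0.555 m, u=-15.712 8.533 -3.060 -0.002 N·m.
t=0.600 s (step 40): ang=1.793 -0.520 2.591 0.550 rad, θ̇=2.032 1.755 1.202 1.313 rad/s, ee=-0.342 0.047 0.493 m, u=-14.634 7.637 -3.249 -0.103 N·m.
t=0.660 s (step 44): ang=1.904 -0.411 2.655 0.628 rad, θ̇=1.664 1.858 0.926 1.288 rad/s, ee=-0.342 0.023 0.444 m, u=-13.499 6.746 -3.275 -0.164 N·m.
t=0.720 s (step 48): ang=1.993 -0.300 2.702 0.704 rad, θ̇=1.329 1.860 0.672 1.239 rad/s, ee=-0.335 0.001 0.407 m, u=-12.316 5.898 -3.176 -0.197 N·m.
t=0.780 s (step 52): ang=2.064 -0.190 2.736 0.777 rad, θ̇=1.037 1.785 0.454 1.176 rad/s, ee=-0.323 -0.017 0.380 m, u=-11.158 5.156 -3.007 -0.216 N·m.
t=0.840 s (step 56): ang=2.119 -0.086 2.758 0.845 rad, θ̇=0.792 1.665 0.279 1.107 rad/s, ee=-0.308 -0.032 0.361 m, u=-10.106 4.549 -2.818 -0.232 N·m.
t=0.900 s (step 60): ang=2.160 0.009 2.770 0.910 rad, θ̇=0.593 1.529 0.148 1.039 rad/s, ee=-0.289 -0.044 0.348 m, u=-9.206 4.067 -2.635 -0.250 N·m.
t=0.960 s (step 64): ang=2.191 0.097 2.776 0.970 rad, θ̇=0.431 1.395 0.055 0.973 rad/s, ee=-0.268 -0.053 0.339 m, u=-8.460 3.677 -2.469 -0.270 N·m.
t=1.020 s (step 68): ang=2.213 0.177 2.778 1.027 rad, θ̇=0.299 1.277 -0.005 0.911 rad/s, ee=-0.246 -0.059 0.332 m, u=-7.847 3.346 -2.323 -0.292 N·m.
t=1.080 s (step 72): ang=2.227 0.251 2.776 1.080 rad, θ̇=0.187 1.181 -0.037 0.852 rad/s, ee=-0.223 -0.062 0.327 m, u=-7.338 3.045 -2.200 -0.315 N·m.
t=1.140 s (step 76): ang=2.235 0.319 2.773 1.129 rad, θ̇=0.093 1.098 -0.057 0.796 rad/s, ee=-0.201 -0.064 0.322 m, u=-6.911 2.750 -2.071 -0.340 N·m.
t=1.200 s (step 80): ang=2.239 0.383 2.769 1.175 rad, θ̇=0.011 1.028 -0.071 0.741 rad/s, ee=-0.178 -0.063 0.318 m, u=-6.545 2.455 -1.937 -0.363 N·m.
t=1.260 s (step 84): ang=2.237 0.442 2.765 1.218 rad, θ̇=-0.056 0.965 -0.080 0.689 rad/s, ee=-0.156 -0.062 0.313 m, u=-6.245 2.156 -1.795 -0.386 N·m.
t=1.320 s (step 88): ang=2.232 0.499 2.760 1.258 rad, θ̇=-0.114 0.909 -0.085 0.638 rad/s, ee=-0.135 -0.059 0.308 m, u=-5.974 1.857 -1.650 -0.408 N·m.
t=1.380 s (step 92): ang=2.224 0.552 2.755 1.295 rad, θ̇=-0.164 0.861 -0.086 0.590 rad/s, ee=-0.114 -0.056 0.303 m, u=-5.724 1.557 -1.502 -0.429 N·m.
t=1.440 s (step 96): ang=2.213 0.602 2.750 1.329 rad, θ̇=-0.207 0.817 -0.086 0.543 rad/s, ee=-0.094 -0.052 0.297 m, u=-5.495 1.256 -1.352 -0.449 N·m.
t=1.500 s (step 100): ang=2.199 0.650 2.744 1.360 rad, θ̇=-0.242 0.776 -0.084 0.500 rad/s, ee=-0.076 -0.048 0.291 m, u=-5.287 0.957 -1.199 -0.469 N·m.
t=1.560 s (step 104): ang=2.184 0.695 2.739 1.389 rad, θ̇=-0.268 0.738 -0.082 0.459 rad/s, ee=-0.058 -0.044 0.285 m, u=-5.096 0.663 -1.046 -0.488 N·m.
t=1.620 s (step 108): ang=2.167 0.738 2.735 1.415 rad, θ̇=-0.285 0.701 -0.079 0.421 rad/s, ee=-0.041 -0.039 0.278 m, u=-4.920 0.378 -0.895 -0.505 N·m.
t=1.680 s (step 112): ang=2.150 0.779 2.730 1.439 rad, θ̇=-0.293 0.666 -0.076 0.385 rad/s, ee=-0.026 -0.035 0.270 m, u=-4.755 0.103 -0.747 -0.521 N·m.
t=1.740 s (step 116): ang=2.132 0.818 2.725 1.461 rad, θ̇=-0.293 0.634 -0.073 0.352 rad/s, ee=-0.012 -0.031 0.263 m, u=-4.599 -0.157 -0.604 -0.536 N·m.
t=1.800 s (step 120): ang=2.115 0.855 2.721 1.481 rad, θ̇=-0.283 0.606 -0.070 0.322 rad/s, ee=0.002 -0.028 0.255 m, u=-4.447 -0.400 -0.466 -0.550 N·m.
t=1.845 s (step 123): ang=2.103 0.882 2.718 1.495 rad, θ̇=-0.269 0.586 -0.068 0.301 rad/s, ee=0.011 -0.025 0.249 m.
max |u| (N·m): 53.910
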